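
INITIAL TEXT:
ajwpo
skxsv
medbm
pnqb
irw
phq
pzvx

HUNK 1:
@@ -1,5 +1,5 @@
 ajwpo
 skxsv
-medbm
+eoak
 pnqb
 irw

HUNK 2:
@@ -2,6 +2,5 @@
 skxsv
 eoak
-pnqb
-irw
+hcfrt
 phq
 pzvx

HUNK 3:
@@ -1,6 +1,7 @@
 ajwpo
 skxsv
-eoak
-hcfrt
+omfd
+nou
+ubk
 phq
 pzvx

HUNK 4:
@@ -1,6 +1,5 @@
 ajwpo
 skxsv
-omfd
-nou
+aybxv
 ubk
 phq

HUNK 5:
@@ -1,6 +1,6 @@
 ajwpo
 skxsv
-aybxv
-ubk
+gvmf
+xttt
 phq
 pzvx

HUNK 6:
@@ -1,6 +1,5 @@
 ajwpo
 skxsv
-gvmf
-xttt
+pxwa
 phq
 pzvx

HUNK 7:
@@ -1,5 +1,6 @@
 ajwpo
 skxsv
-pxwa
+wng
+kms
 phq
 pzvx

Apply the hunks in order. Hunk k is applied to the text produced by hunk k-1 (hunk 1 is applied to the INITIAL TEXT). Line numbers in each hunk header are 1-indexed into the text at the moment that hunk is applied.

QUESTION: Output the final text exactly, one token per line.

Hunk 1: at line 1 remove [medbm] add [eoak] -> 7 lines: ajwpo skxsv eoak pnqb irw phq pzvx
Hunk 2: at line 2 remove [pnqb,irw] add [hcfrt] -> 6 lines: ajwpo skxsv eoak hcfrt phq pzvx
Hunk 3: at line 1 remove [eoak,hcfrt] add [omfd,nou,ubk] -> 7 lines: ajwpo skxsv omfd nou ubk phq pzvx
Hunk 4: at line 1 remove [omfd,nou] add [aybxv] -> 6 lines: ajwpo skxsv aybxv ubk phq pzvx
Hunk 5: at line 1 remove [aybxv,ubk] add [gvmf,xttt] -> 6 lines: ajwpo skxsv gvmf xttt phq pzvx
Hunk 6: at line 1 remove [gvmf,xttt] add [pxwa] -> 5 lines: ajwpo skxsv pxwa phq pzvx
Hunk 7: at line 1 remove [pxwa] add [wng,kms] -> 6 lines: ajwpo skxsv wng kms phq pzvx

Answer: ajwpo
skxsv
wng
kms
phq
pzvx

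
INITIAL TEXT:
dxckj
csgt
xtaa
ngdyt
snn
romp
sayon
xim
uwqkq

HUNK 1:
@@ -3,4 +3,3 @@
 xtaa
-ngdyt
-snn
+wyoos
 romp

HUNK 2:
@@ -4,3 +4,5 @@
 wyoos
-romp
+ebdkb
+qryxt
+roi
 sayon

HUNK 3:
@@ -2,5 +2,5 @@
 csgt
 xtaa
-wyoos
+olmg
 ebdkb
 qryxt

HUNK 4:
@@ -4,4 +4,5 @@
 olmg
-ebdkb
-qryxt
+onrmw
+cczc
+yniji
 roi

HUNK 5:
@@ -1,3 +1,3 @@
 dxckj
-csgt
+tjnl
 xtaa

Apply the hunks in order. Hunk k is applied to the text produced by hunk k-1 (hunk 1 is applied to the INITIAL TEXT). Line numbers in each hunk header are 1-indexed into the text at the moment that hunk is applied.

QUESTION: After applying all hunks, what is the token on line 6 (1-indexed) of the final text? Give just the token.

Hunk 1: at line 3 remove [ngdyt,snn] add [wyoos] -> 8 lines: dxckj csgt xtaa wyoos romp sayon xim uwqkq
Hunk 2: at line 4 remove [romp] add [ebdkb,qryxt,roi] -> 10 lines: dxckj csgt xtaa wyoos ebdkb qryxt roi sayon xim uwqkq
Hunk 3: at line 2 remove [wyoos] add [olmg] -> 10 lines: dxckj csgt xtaa olmg ebdkb qryxt roi sayon xim uwqkq
Hunk 4: at line 4 remove [ebdkb,qryxt] add [onrmw,cczc,yniji] -> 11 lines: dxckj csgt xtaa olmg onrmw cczc yniji roi sayon xim uwqkq
Hunk 5: at line 1 remove [csgt] add [tjnl] -> 11 lines: dxckj tjnl xtaa olmg onrmw cczc yniji roi sayon xim uwqkq
Final line 6: cczc

Answer: cczc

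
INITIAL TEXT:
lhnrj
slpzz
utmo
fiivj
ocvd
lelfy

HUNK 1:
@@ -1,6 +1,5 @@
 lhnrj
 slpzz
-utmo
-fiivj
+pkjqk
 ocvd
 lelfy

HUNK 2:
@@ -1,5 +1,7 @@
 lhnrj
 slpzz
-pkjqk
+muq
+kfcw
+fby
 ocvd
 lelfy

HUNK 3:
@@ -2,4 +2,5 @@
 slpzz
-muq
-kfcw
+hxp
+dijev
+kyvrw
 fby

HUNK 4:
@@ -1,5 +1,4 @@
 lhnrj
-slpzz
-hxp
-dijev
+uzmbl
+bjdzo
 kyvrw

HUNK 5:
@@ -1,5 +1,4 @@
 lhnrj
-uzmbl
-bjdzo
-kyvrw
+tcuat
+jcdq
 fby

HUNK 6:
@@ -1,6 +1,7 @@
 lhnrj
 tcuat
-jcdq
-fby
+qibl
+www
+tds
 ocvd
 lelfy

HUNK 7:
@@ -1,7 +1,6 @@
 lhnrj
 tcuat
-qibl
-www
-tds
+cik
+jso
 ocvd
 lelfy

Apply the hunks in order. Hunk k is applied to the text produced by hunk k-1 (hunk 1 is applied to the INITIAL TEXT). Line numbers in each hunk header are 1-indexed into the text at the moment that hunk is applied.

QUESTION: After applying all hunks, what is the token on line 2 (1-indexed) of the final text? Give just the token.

Hunk 1: at line 1 remove [utmo,fiivj] add [pkjqk] -> 5 lines: lhnrj slpzz pkjqk ocvd lelfy
Hunk 2: at line 1 remove [pkjqk] add [muq,kfcw,fby] -> 7 lines: lhnrj slpzz muq kfcw fby ocvd lelfy
Hunk 3: at line 2 remove [muq,kfcw] add [hxp,dijev,kyvrw] -> 8 lines: lhnrj slpzz hxp dijev kyvrw fby ocvd lelfy
Hunk 4: at line 1 remove [slpzz,hxp,dijev] add [uzmbl,bjdzo] -> 7 lines: lhnrj uzmbl bjdzo kyvrw fby ocvd lelfy
Hunk 5: at line 1 remove [uzmbl,bjdzo,kyvrw] add [tcuat,jcdq] -> 6 lines: lhnrj tcuat jcdq fby ocvd lelfy
Hunk 6: at line 1 remove [jcdq,fby] add [qibl,www,tds] -> 7 lines: lhnrj tcuat qibl www tds ocvd lelfy
Hunk 7: at line 1 remove [qibl,www,tds] add [cik,jso] -> 6 lines: lhnrj tcuat cik jso ocvd lelfy
Final line 2: tcuat

Answer: tcuat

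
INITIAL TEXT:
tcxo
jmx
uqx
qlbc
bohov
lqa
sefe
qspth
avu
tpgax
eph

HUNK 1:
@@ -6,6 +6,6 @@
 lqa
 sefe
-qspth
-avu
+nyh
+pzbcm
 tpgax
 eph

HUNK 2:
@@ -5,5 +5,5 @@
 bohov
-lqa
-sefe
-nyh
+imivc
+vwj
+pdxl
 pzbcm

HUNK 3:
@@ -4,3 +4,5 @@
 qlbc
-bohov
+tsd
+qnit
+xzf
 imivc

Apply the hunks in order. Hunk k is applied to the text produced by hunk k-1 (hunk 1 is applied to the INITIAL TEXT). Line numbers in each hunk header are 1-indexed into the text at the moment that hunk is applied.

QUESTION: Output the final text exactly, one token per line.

Answer: tcxo
jmx
uqx
qlbc
tsd
qnit
xzf
imivc
vwj
pdxl
pzbcm
tpgax
eph

Derivation:
Hunk 1: at line 6 remove [qspth,avu] add [nyh,pzbcm] -> 11 lines: tcxo jmx uqx qlbc bohov lqa sefe nyh pzbcm tpgax eph
Hunk 2: at line 5 remove [lqa,sefe,nyh] add [imivc,vwj,pdxl] -> 11 lines: tcxo jmx uqx qlbc bohov imivc vwj pdxl pzbcm tpgax eph
Hunk 3: at line 4 remove [bohov] add [tsd,qnit,xzf] -> 13 lines: tcxo jmx uqx qlbc tsd qnit xzf imivc vwj pdxl pzbcm tpgax eph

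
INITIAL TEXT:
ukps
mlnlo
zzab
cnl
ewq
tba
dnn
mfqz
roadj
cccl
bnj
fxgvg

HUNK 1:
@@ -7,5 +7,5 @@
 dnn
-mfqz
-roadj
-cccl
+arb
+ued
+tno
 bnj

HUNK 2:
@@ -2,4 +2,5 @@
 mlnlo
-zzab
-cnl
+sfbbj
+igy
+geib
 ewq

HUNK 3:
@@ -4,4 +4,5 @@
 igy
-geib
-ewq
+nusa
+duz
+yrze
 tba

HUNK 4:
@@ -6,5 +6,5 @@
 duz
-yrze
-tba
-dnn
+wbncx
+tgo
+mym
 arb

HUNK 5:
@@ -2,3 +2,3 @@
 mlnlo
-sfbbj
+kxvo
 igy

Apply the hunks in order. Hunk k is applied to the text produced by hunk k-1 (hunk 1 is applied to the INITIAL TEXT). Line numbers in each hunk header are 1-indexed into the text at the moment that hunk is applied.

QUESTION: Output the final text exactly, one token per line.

Hunk 1: at line 7 remove [mfqz,roadj,cccl] add [arb,ued,tno] -> 12 lines: ukps mlnlo zzab cnl ewq tba dnn arb ued tno bnj fxgvg
Hunk 2: at line 2 remove [zzab,cnl] add [sfbbj,igy,geib] -> 13 lines: ukps mlnlo sfbbj igy geib ewq tba dnn arb ued tno bnj fxgvg
Hunk 3: at line 4 remove [geib,ewq] add [nusa,duz,yrze] -> 14 lines: ukps mlnlo sfbbj igy nusa duz yrze tba dnn arb ued tno bnj fxgvg
Hunk 4: at line 6 remove [yrze,tba,dnn] add [wbncx,tgo,mym] -> 14 lines: ukps mlnlo sfbbj igy nusa duz wbncx tgo mym arb ued tno bnj fxgvg
Hunk 5: at line 2 remove [sfbbj] add [kxvo] -> 14 lines: ukps mlnlo kxvo igy nusa duz wbncx tgo mym arb ued tno bnj fxgvg

Answer: ukps
mlnlo
kxvo
igy
nusa
duz
wbncx
tgo
mym
arb
ued
tno
bnj
fxgvg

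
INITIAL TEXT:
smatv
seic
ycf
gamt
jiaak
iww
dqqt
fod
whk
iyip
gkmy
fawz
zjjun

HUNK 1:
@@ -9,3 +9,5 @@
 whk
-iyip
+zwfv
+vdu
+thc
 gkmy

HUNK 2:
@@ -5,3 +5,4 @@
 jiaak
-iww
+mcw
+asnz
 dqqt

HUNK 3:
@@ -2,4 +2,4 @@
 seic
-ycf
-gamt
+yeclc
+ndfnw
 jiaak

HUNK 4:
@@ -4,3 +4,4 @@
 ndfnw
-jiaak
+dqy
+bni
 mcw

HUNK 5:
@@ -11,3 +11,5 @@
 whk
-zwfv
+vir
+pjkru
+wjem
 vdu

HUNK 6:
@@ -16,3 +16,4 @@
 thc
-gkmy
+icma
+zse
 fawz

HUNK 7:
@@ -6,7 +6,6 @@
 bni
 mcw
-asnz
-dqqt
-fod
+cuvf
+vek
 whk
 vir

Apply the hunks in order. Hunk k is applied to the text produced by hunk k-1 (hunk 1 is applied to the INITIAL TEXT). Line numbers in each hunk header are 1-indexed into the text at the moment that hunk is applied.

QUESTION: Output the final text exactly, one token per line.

Hunk 1: at line 9 remove [iyip] add [zwfv,vdu,thc] -> 15 lines: smatv seic ycf gamt jiaak iww dqqt fod whk zwfv vdu thc gkmy fawz zjjun
Hunk 2: at line 5 remove [iww] add [mcw,asnz] -> 16 lines: smatv seic ycf gamt jiaak mcw asnz dqqt fod whk zwfv vdu thc gkmy fawz zjjun
Hunk 3: at line 2 remove [ycf,gamt] add [yeclc,ndfnw] -> 16 lines: smatv seic yeclc ndfnw jiaak mcw asnz dqqt fod whk zwfv vdu thc gkmy fawz zjjun
Hunk 4: at line 4 remove [jiaak] add [dqy,bni] -> 17 lines: smatv seic yeclc ndfnw dqy bni mcw asnz dqqt fod whk zwfv vdu thc gkmy fawz zjjun
Hunk 5: at line 11 remove [zwfv] add [vir,pjkru,wjem] -> 19 lines: smatv seic yeclc ndfnw dqy bni mcw asnz dqqt fod whk vir pjkru wjem vdu thc gkmy fawz zjjun
Hunk 6: at line 16 remove [gkmy] add [icma,zse] -> 20 lines: smatv seic yeclc ndfnw dqy bni mcw asnz dqqt fod whk vir pjkru wjem vdu thc icma zse fawz zjjun
Hunk 7: at line 6 remove [asnz,dqqt,fod] add [cuvf,vek] -> 19 lines: smatv seic yeclc ndfnw dqy bni mcw cuvf vek whk vir pjkru wjem vdu thc icma zse fawz zjjun

Answer: smatv
seic
yeclc
ndfnw
dqy
bni
mcw
cuvf
vek
whk
vir
pjkru
wjem
vdu
thc
icma
zse
fawz
zjjun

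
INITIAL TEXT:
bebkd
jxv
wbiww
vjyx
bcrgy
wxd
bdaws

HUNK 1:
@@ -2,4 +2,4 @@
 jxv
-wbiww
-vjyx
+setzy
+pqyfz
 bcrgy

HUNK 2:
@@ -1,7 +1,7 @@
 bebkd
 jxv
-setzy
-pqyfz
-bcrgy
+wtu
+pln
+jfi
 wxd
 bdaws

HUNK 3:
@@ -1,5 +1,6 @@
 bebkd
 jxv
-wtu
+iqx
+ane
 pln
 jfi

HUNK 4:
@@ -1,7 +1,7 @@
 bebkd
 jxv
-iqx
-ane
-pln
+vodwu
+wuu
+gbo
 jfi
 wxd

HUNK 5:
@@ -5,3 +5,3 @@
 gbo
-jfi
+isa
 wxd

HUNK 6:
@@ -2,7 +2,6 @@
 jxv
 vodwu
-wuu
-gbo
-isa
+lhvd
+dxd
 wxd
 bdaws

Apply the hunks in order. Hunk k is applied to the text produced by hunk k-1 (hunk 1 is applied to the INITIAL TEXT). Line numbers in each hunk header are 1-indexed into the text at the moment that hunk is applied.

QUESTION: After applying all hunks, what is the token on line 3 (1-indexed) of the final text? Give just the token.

Hunk 1: at line 2 remove [wbiww,vjyx] add [setzy,pqyfz] -> 7 lines: bebkd jxv setzy pqyfz bcrgy wxd bdaws
Hunk 2: at line 1 remove [setzy,pqyfz,bcrgy] add [wtu,pln,jfi] -> 7 lines: bebkd jxv wtu pln jfi wxd bdaws
Hunk 3: at line 1 remove [wtu] add [iqx,ane] -> 8 lines: bebkd jxv iqx ane pln jfi wxd bdaws
Hunk 4: at line 1 remove [iqx,ane,pln] add [vodwu,wuu,gbo] -> 8 lines: bebkd jxv vodwu wuu gbo jfi wxd bdaws
Hunk 5: at line 5 remove [jfi] add [isa] -> 8 lines: bebkd jxv vodwu wuu gbo isa wxd bdaws
Hunk 6: at line 2 remove [wuu,gbo,isa] add [lhvd,dxd] -> 7 lines: bebkd jxv vodwu lhvd dxd wxd bdaws
Final line 3: vodwu

Answer: vodwu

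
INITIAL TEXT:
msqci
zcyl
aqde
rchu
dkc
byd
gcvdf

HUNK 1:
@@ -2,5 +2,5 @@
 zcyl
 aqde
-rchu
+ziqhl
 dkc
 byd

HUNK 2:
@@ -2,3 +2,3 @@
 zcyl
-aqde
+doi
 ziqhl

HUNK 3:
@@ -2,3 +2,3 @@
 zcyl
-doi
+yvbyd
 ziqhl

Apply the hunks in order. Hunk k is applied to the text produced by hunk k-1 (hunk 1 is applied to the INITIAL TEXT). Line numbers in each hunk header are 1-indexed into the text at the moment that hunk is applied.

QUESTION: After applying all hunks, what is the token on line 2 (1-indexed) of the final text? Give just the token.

Hunk 1: at line 2 remove [rchu] add [ziqhl] -> 7 lines: msqci zcyl aqde ziqhl dkc byd gcvdf
Hunk 2: at line 2 remove [aqde] add [doi] -> 7 lines: msqci zcyl doi ziqhl dkc byd gcvdf
Hunk 3: at line 2 remove [doi] add [yvbyd] -> 7 lines: msqci zcyl yvbyd ziqhl dkc byd gcvdf
Final line 2: zcyl

Answer: zcyl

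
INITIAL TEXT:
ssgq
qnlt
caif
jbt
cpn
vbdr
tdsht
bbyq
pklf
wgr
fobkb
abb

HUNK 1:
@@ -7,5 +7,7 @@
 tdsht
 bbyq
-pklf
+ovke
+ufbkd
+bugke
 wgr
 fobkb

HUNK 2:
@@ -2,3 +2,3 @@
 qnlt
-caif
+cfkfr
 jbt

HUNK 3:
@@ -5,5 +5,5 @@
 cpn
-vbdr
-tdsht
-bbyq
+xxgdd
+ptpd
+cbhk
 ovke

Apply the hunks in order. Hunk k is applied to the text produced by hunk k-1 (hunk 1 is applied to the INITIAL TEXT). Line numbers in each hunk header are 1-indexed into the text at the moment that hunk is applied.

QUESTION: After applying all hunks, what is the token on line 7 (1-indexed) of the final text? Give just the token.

Answer: ptpd

Derivation:
Hunk 1: at line 7 remove [pklf] add [ovke,ufbkd,bugke] -> 14 lines: ssgq qnlt caif jbt cpn vbdr tdsht bbyq ovke ufbkd bugke wgr fobkb abb
Hunk 2: at line 2 remove [caif] add [cfkfr] -> 14 lines: ssgq qnlt cfkfr jbt cpn vbdr tdsht bbyq ovke ufbkd bugke wgr fobkb abb
Hunk 3: at line 5 remove [vbdr,tdsht,bbyq] add [xxgdd,ptpd,cbhk] -> 14 lines: ssgq qnlt cfkfr jbt cpn xxgdd ptpd cbhk ovke ufbkd bugke wgr fobkb abb
Final line 7: ptpd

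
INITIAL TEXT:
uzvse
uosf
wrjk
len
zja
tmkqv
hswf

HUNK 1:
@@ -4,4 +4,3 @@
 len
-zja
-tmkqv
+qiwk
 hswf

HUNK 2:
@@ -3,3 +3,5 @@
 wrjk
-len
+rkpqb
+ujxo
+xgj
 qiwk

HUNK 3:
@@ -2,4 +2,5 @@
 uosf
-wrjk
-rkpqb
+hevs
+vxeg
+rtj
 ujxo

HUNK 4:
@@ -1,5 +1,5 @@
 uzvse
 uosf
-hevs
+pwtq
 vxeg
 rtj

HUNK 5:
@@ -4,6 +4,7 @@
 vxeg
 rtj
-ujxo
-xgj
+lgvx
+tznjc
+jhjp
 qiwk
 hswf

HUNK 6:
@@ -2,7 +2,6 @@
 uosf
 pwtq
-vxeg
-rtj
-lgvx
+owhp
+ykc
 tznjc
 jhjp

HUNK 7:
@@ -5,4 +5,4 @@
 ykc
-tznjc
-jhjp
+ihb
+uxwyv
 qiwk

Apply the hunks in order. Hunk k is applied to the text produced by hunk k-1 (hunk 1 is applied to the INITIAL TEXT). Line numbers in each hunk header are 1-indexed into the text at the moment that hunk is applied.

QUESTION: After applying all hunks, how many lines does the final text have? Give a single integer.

Answer: 9

Derivation:
Hunk 1: at line 4 remove [zja,tmkqv] add [qiwk] -> 6 lines: uzvse uosf wrjk len qiwk hswf
Hunk 2: at line 3 remove [len] add [rkpqb,ujxo,xgj] -> 8 lines: uzvse uosf wrjk rkpqb ujxo xgj qiwk hswf
Hunk 3: at line 2 remove [wrjk,rkpqb] add [hevs,vxeg,rtj] -> 9 lines: uzvse uosf hevs vxeg rtj ujxo xgj qiwk hswf
Hunk 4: at line 1 remove [hevs] add [pwtq] -> 9 lines: uzvse uosf pwtq vxeg rtj ujxo xgj qiwk hswf
Hunk 5: at line 4 remove [ujxo,xgj] add [lgvx,tznjc,jhjp] -> 10 lines: uzvse uosf pwtq vxeg rtj lgvx tznjc jhjp qiwk hswf
Hunk 6: at line 2 remove [vxeg,rtj,lgvx] add [owhp,ykc] -> 9 lines: uzvse uosf pwtq owhp ykc tznjc jhjp qiwk hswf
Hunk 7: at line 5 remove [tznjc,jhjp] add [ihb,uxwyv] -> 9 lines: uzvse uosf pwtq owhp ykc ihb uxwyv qiwk hswf
Final line count: 9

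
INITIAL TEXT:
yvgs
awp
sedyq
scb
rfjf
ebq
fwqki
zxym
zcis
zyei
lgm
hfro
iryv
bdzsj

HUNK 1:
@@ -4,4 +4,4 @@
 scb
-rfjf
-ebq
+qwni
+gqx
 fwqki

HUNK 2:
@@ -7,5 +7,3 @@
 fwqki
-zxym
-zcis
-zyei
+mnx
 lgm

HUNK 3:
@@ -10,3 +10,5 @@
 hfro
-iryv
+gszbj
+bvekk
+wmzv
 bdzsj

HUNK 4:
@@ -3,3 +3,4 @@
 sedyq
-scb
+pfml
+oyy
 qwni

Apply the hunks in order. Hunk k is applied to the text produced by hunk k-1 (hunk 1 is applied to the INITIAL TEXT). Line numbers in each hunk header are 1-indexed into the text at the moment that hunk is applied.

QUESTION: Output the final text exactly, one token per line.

Answer: yvgs
awp
sedyq
pfml
oyy
qwni
gqx
fwqki
mnx
lgm
hfro
gszbj
bvekk
wmzv
bdzsj

Derivation:
Hunk 1: at line 4 remove [rfjf,ebq] add [qwni,gqx] -> 14 lines: yvgs awp sedyq scb qwni gqx fwqki zxym zcis zyei lgm hfro iryv bdzsj
Hunk 2: at line 7 remove [zxym,zcis,zyei] add [mnx] -> 12 lines: yvgs awp sedyq scb qwni gqx fwqki mnx lgm hfro iryv bdzsj
Hunk 3: at line 10 remove [iryv] add [gszbj,bvekk,wmzv] -> 14 lines: yvgs awp sedyq scb qwni gqx fwqki mnx lgm hfro gszbj bvekk wmzv bdzsj
Hunk 4: at line 3 remove [scb] add [pfml,oyy] -> 15 lines: yvgs awp sedyq pfml oyy qwni gqx fwqki mnx lgm hfro gszbj bvekk wmzv bdzsj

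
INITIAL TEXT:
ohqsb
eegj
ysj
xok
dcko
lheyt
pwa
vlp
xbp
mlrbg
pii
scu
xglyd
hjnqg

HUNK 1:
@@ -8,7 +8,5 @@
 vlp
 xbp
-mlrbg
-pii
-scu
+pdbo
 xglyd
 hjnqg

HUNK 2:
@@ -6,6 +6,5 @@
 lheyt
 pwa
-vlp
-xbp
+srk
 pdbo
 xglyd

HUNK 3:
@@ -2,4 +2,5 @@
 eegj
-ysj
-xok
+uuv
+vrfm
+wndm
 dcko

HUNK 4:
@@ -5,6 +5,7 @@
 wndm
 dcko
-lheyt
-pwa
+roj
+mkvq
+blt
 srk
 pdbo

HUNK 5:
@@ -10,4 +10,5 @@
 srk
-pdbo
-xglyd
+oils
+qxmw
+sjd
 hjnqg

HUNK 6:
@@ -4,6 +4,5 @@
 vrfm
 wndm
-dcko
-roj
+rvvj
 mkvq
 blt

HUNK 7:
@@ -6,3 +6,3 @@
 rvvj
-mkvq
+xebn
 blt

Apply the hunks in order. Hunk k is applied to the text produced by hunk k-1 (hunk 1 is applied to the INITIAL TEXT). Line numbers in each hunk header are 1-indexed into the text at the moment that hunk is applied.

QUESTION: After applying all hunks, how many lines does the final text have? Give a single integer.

Answer: 13

Derivation:
Hunk 1: at line 8 remove [mlrbg,pii,scu] add [pdbo] -> 12 lines: ohqsb eegj ysj xok dcko lheyt pwa vlp xbp pdbo xglyd hjnqg
Hunk 2: at line 6 remove [vlp,xbp] add [srk] -> 11 lines: ohqsb eegj ysj xok dcko lheyt pwa srk pdbo xglyd hjnqg
Hunk 3: at line 2 remove [ysj,xok] add [uuv,vrfm,wndm] -> 12 lines: ohqsb eegj uuv vrfm wndm dcko lheyt pwa srk pdbo xglyd hjnqg
Hunk 4: at line 5 remove [lheyt,pwa] add [roj,mkvq,blt] -> 13 lines: ohqsb eegj uuv vrfm wndm dcko roj mkvq blt srk pdbo xglyd hjnqg
Hunk 5: at line 10 remove [pdbo,xglyd] add [oils,qxmw,sjd] -> 14 lines: ohqsb eegj uuv vrfm wndm dcko roj mkvq blt srk oils qxmw sjd hjnqg
Hunk 6: at line 4 remove [dcko,roj] add [rvvj] -> 13 lines: ohqsb eegj uuv vrfm wndm rvvj mkvq blt srk oils qxmw sjd hjnqg
Hunk 7: at line 6 remove [mkvq] add [xebn] -> 13 lines: ohqsb eegj uuv vrfm wndm rvvj xebn blt srk oils qxmw sjd hjnqg
Final line count: 13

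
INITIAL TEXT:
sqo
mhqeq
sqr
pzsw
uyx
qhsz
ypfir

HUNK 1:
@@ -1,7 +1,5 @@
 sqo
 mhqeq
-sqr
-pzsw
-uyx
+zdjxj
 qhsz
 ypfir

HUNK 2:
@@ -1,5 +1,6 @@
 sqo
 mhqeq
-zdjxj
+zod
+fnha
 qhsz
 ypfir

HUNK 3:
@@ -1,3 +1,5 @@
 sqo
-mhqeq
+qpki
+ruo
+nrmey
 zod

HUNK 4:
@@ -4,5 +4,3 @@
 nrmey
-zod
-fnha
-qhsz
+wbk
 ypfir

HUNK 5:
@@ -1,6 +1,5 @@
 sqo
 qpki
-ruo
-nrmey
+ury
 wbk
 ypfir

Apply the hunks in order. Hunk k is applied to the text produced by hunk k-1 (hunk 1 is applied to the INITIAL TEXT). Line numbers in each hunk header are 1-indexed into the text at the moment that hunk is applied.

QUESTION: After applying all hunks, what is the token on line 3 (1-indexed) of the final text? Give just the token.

Hunk 1: at line 1 remove [sqr,pzsw,uyx] add [zdjxj] -> 5 lines: sqo mhqeq zdjxj qhsz ypfir
Hunk 2: at line 1 remove [zdjxj] add [zod,fnha] -> 6 lines: sqo mhqeq zod fnha qhsz ypfir
Hunk 3: at line 1 remove [mhqeq] add [qpki,ruo,nrmey] -> 8 lines: sqo qpki ruo nrmey zod fnha qhsz ypfir
Hunk 4: at line 4 remove [zod,fnha,qhsz] add [wbk] -> 6 lines: sqo qpki ruo nrmey wbk ypfir
Hunk 5: at line 1 remove [ruo,nrmey] add [ury] -> 5 lines: sqo qpki ury wbk ypfir
Final line 3: ury

Answer: ury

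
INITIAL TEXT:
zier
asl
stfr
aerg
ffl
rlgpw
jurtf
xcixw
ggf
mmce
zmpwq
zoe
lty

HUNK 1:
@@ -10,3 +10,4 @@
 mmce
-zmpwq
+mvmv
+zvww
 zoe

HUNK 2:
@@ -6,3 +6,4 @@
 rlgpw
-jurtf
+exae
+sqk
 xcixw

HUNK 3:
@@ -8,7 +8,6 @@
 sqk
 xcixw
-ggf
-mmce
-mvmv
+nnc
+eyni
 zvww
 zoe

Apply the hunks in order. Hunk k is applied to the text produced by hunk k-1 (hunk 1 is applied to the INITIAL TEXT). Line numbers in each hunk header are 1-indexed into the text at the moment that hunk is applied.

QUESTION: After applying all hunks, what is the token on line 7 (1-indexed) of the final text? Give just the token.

Hunk 1: at line 10 remove [zmpwq] add [mvmv,zvww] -> 14 lines: zier asl stfr aerg ffl rlgpw jurtf xcixw ggf mmce mvmv zvww zoe lty
Hunk 2: at line 6 remove [jurtf] add [exae,sqk] -> 15 lines: zier asl stfr aerg ffl rlgpw exae sqk xcixw ggf mmce mvmv zvww zoe lty
Hunk 3: at line 8 remove [ggf,mmce,mvmv] add [nnc,eyni] -> 14 lines: zier asl stfr aerg ffl rlgpw exae sqk xcixw nnc eyni zvww zoe lty
Final line 7: exae

Answer: exae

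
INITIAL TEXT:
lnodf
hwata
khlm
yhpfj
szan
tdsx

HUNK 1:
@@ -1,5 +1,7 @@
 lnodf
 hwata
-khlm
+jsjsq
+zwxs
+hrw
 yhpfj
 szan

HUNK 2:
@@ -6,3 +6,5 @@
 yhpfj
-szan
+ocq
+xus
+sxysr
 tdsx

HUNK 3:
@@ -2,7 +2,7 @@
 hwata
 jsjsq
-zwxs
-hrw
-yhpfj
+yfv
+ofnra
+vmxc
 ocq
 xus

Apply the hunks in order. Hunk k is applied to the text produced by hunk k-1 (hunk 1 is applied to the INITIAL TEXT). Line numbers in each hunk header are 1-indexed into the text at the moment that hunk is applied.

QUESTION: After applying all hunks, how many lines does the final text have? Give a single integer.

Answer: 10

Derivation:
Hunk 1: at line 1 remove [khlm] add [jsjsq,zwxs,hrw] -> 8 lines: lnodf hwata jsjsq zwxs hrw yhpfj szan tdsx
Hunk 2: at line 6 remove [szan] add [ocq,xus,sxysr] -> 10 lines: lnodf hwata jsjsq zwxs hrw yhpfj ocq xus sxysr tdsx
Hunk 3: at line 2 remove [zwxs,hrw,yhpfj] add [yfv,ofnra,vmxc] -> 10 lines: lnodf hwata jsjsq yfv ofnra vmxc ocq xus sxysr tdsx
Final line count: 10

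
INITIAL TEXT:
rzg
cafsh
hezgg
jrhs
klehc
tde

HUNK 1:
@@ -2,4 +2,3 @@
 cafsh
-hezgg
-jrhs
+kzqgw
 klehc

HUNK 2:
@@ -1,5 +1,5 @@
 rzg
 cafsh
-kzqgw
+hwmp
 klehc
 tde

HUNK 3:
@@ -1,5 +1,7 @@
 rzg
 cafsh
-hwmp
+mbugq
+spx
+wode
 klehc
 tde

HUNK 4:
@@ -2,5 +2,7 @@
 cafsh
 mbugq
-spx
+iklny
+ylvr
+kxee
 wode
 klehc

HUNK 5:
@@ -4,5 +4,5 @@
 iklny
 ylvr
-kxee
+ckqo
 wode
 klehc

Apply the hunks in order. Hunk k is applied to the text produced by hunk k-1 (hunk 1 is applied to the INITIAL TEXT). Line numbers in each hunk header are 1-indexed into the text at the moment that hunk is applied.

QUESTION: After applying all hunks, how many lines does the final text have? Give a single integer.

Hunk 1: at line 2 remove [hezgg,jrhs] add [kzqgw] -> 5 lines: rzg cafsh kzqgw klehc tde
Hunk 2: at line 1 remove [kzqgw] add [hwmp] -> 5 lines: rzg cafsh hwmp klehc tde
Hunk 3: at line 1 remove [hwmp] add [mbugq,spx,wode] -> 7 lines: rzg cafsh mbugq spx wode klehc tde
Hunk 4: at line 2 remove [spx] add [iklny,ylvr,kxee] -> 9 lines: rzg cafsh mbugq iklny ylvr kxee wode klehc tde
Hunk 5: at line 4 remove [kxee] add [ckqo] -> 9 lines: rzg cafsh mbugq iklny ylvr ckqo wode klehc tde
Final line count: 9

Answer: 9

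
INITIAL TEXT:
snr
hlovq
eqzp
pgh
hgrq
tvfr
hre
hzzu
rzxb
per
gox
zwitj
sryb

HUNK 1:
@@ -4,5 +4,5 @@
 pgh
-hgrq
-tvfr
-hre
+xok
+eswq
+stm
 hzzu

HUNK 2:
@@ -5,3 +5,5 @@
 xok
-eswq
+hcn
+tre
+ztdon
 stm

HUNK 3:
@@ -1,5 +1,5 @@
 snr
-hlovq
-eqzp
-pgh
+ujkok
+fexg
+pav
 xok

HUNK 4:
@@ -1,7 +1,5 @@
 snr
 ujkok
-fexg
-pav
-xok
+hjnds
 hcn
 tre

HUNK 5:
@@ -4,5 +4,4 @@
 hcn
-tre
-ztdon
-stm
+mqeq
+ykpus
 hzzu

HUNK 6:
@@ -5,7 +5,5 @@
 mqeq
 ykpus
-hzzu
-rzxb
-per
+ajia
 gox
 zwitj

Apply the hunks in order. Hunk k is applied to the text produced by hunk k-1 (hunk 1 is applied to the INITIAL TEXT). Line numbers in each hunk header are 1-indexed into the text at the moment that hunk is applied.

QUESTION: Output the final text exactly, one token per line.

Hunk 1: at line 4 remove [hgrq,tvfr,hre] add [xok,eswq,stm] -> 13 lines: snr hlovq eqzp pgh xok eswq stm hzzu rzxb per gox zwitj sryb
Hunk 2: at line 5 remove [eswq] add [hcn,tre,ztdon] -> 15 lines: snr hlovq eqzp pgh xok hcn tre ztdon stm hzzu rzxb per gox zwitj sryb
Hunk 3: at line 1 remove [hlovq,eqzp,pgh] add [ujkok,fexg,pav] -> 15 lines: snr ujkok fexg pav xok hcn tre ztdon stm hzzu rzxb per gox zwitj sryb
Hunk 4: at line 1 remove [fexg,pav,xok] add [hjnds] -> 13 lines: snr ujkok hjnds hcn tre ztdon stm hzzu rzxb per gox zwitj sryb
Hunk 5: at line 4 remove [tre,ztdon,stm] add [mqeq,ykpus] -> 12 lines: snr ujkok hjnds hcn mqeq ykpus hzzu rzxb per gox zwitj sryb
Hunk 6: at line 5 remove [hzzu,rzxb,per] add [ajia] -> 10 lines: snr ujkok hjnds hcn mqeq ykpus ajia gox zwitj sryb

Answer: snr
ujkok
hjnds
hcn
mqeq
ykpus
ajia
gox
zwitj
sryb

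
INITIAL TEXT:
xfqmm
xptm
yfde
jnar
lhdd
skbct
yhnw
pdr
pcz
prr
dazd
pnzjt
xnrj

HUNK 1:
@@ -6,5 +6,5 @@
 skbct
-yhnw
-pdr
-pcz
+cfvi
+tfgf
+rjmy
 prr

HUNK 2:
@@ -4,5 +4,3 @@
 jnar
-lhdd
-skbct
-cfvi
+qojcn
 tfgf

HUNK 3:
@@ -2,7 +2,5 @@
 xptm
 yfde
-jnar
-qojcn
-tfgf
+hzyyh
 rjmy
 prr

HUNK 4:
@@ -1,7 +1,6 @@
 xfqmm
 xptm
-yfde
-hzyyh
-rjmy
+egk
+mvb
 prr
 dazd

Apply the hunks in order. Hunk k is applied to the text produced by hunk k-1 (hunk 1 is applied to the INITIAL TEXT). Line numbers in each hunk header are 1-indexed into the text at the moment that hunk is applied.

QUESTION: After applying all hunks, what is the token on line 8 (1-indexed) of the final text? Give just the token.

Hunk 1: at line 6 remove [yhnw,pdr,pcz] add [cfvi,tfgf,rjmy] -> 13 lines: xfqmm xptm yfde jnar lhdd skbct cfvi tfgf rjmy prr dazd pnzjt xnrj
Hunk 2: at line 4 remove [lhdd,skbct,cfvi] add [qojcn] -> 11 lines: xfqmm xptm yfde jnar qojcn tfgf rjmy prr dazd pnzjt xnrj
Hunk 3: at line 2 remove [jnar,qojcn,tfgf] add [hzyyh] -> 9 lines: xfqmm xptm yfde hzyyh rjmy prr dazd pnzjt xnrj
Hunk 4: at line 1 remove [yfde,hzyyh,rjmy] add [egk,mvb] -> 8 lines: xfqmm xptm egk mvb prr dazd pnzjt xnrj
Final line 8: xnrj

Answer: xnrj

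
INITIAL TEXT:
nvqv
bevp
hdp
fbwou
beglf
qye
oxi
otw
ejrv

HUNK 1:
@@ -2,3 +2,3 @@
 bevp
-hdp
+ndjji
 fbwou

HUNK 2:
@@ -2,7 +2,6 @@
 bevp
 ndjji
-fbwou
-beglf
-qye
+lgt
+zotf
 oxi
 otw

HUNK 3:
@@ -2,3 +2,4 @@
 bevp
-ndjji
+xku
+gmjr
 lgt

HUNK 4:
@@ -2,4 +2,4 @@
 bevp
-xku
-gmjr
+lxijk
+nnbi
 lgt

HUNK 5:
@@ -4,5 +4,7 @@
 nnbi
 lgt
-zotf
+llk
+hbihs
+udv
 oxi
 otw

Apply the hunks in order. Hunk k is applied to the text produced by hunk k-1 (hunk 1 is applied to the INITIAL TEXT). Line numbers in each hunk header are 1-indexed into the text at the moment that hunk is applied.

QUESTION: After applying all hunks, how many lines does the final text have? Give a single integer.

Hunk 1: at line 2 remove [hdp] add [ndjji] -> 9 lines: nvqv bevp ndjji fbwou beglf qye oxi otw ejrv
Hunk 2: at line 2 remove [fbwou,beglf,qye] add [lgt,zotf] -> 8 lines: nvqv bevp ndjji lgt zotf oxi otw ejrv
Hunk 3: at line 2 remove [ndjji] add [xku,gmjr] -> 9 lines: nvqv bevp xku gmjr lgt zotf oxi otw ejrv
Hunk 4: at line 2 remove [xku,gmjr] add [lxijk,nnbi] -> 9 lines: nvqv bevp lxijk nnbi lgt zotf oxi otw ejrv
Hunk 5: at line 4 remove [zotf] add [llk,hbihs,udv] -> 11 lines: nvqv bevp lxijk nnbi lgt llk hbihs udv oxi otw ejrv
Final line count: 11

Answer: 11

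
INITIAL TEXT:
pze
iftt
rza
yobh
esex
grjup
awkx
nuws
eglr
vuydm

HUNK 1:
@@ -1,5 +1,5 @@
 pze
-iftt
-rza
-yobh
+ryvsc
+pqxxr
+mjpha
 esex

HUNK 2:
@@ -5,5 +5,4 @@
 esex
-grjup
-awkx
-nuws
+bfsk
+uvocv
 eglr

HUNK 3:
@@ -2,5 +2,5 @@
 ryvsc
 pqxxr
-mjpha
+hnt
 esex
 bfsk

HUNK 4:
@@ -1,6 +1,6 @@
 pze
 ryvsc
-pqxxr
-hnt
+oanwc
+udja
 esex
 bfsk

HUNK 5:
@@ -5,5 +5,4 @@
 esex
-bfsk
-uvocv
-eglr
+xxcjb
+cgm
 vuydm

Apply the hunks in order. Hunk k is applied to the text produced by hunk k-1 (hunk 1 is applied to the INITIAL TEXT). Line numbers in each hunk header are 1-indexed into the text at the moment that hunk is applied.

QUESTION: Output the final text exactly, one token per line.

Answer: pze
ryvsc
oanwc
udja
esex
xxcjb
cgm
vuydm

Derivation:
Hunk 1: at line 1 remove [iftt,rza,yobh] add [ryvsc,pqxxr,mjpha] -> 10 lines: pze ryvsc pqxxr mjpha esex grjup awkx nuws eglr vuydm
Hunk 2: at line 5 remove [grjup,awkx,nuws] add [bfsk,uvocv] -> 9 lines: pze ryvsc pqxxr mjpha esex bfsk uvocv eglr vuydm
Hunk 3: at line 2 remove [mjpha] add [hnt] -> 9 lines: pze ryvsc pqxxr hnt esex bfsk uvocv eglr vuydm
Hunk 4: at line 1 remove [pqxxr,hnt] add [oanwc,udja] -> 9 lines: pze ryvsc oanwc udja esex bfsk uvocv eglr vuydm
Hunk 5: at line 5 remove [bfsk,uvocv,eglr] add [xxcjb,cgm] -> 8 lines: pze ryvsc oanwc udja esex xxcjb cgm vuydm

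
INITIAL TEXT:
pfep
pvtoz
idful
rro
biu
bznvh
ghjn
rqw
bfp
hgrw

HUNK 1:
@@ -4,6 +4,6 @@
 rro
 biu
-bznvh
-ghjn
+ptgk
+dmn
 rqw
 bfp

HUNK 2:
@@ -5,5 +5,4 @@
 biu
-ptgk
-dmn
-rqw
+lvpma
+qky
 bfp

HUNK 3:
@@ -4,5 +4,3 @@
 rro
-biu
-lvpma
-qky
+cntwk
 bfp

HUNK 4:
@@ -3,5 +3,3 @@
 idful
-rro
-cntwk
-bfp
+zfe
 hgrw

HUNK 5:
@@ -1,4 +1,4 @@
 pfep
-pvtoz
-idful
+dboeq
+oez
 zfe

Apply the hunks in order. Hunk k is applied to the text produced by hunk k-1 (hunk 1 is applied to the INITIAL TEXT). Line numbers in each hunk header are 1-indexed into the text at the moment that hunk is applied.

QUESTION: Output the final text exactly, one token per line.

Answer: pfep
dboeq
oez
zfe
hgrw

Derivation:
Hunk 1: at line 4 remove [bznvh,ghjn] add [ptgk,dmn] -> 10 lines: pfep pvtoz idful rro biu ptgk dmn rqw bfp hgrw
Hunk 2: at line 5 remove [ptgk,dmn,rqw] add [lvpma,qky] -> 9 lines: pfep pvtoz idful rro biu lvpma qky bfp hgrw
Hunk 3: at line 4 remove [biu,lvpma,qky] add [cntwk] -> 7 lines: pfep pvtoz idful rro cntwk bfp hgrw
Hunk 4: at line 3 remove [rro,cntwk,bfp] add [zfe] -> 5 lines: pfep pvtoz idful zfe hgrw
Hunk 5: at line 1 remove [pvtoz,idful] add [dboeq,oez] -> 5 lines: pfep dboeq oez zfe hgrw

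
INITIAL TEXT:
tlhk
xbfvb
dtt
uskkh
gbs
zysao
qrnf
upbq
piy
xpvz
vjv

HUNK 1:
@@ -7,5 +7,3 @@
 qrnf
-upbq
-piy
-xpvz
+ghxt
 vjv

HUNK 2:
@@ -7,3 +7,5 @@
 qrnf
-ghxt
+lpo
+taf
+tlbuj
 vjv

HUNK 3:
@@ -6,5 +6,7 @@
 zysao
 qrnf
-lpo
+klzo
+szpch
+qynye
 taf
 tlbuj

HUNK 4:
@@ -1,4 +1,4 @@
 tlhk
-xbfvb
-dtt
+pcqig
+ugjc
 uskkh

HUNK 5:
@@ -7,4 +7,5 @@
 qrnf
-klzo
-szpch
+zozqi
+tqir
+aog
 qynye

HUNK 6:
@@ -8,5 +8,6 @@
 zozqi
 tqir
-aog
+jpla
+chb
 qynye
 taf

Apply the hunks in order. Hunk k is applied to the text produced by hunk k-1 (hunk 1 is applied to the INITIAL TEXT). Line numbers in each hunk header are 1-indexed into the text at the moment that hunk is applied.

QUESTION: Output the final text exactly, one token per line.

Answer: tlhk
pcqig
ugjc
uskkh
gbs
zysao
qrnf
zozqi
tqir
jpla
chb
qynye
taf
tlbuj
vjv

Derivation:
Hunk 1: at line 7 remove [upbq,piy,xpvz] add [ghxt] -> 9 lines: tlhk xbfvb dtt uskkh gbs zysao qrnf ghxt vjv
Hunk 2: at line 7 remove [ghxt] add [lpo,taf,tlbuj] -> 11 lines: tlhk xbfvb dtt uskkh gbs zysao qrnf lpo taf tlbuj vjv
Hunk 3: at line 6 remove [lpo] add [klzo,szpch,qynye] -> 13 lines: tlhk xbfvb dtt uskkh gbs zysao qrnf klzo szpch qynye taf tlbuj vjv
Hunk 4: at line 1 remove [xbfvb,dtt] add [pcqig,ugjc] -> 13 lines: tlhk pcqig ugjc uskkh gbs zysao qrnf klzo szpch qynye taf tlbuj vjv
Hunk 5: at line 7 remove [klzo,szpch] add [zozqi,tqir,aog] -> 14 lines: tlhk pcqig ugjc uskkh gbs zysao qrnf zozqi tqir aog qynye taf tlbuj vjv
Hunk 6: at line 8 remove [aog] add [jpla,chb] -> 15 lines: tlhk pcqig ugjc uskkh gbs zysao qrnf zozqi tqir jpla chb qynye taf tlbuj vjv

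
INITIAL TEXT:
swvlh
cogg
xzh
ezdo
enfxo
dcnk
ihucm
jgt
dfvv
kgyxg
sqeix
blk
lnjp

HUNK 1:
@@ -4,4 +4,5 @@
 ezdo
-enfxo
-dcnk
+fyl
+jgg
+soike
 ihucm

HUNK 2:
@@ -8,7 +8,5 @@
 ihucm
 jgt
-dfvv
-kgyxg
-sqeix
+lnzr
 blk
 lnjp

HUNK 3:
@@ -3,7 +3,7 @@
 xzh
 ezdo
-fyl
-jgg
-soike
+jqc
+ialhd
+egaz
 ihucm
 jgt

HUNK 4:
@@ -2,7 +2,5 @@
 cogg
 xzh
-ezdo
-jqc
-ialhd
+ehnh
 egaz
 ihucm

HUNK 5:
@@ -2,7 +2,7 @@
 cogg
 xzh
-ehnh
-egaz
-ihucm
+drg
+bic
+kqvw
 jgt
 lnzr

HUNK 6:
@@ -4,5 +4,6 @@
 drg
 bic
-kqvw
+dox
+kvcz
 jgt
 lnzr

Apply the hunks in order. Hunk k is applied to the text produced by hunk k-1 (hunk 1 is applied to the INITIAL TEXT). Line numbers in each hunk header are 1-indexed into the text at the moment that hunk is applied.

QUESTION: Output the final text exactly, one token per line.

Answer: swvlh
cogg
xzh
drg
bic
dox
kvcz
jgt
lnzr
blk
lnjp

Derivation:
Hunk 1: at line 4 remove [enfxo,dcnk] add [fyl,jgg,soike] -> 14 lines: swvlh cogg xzh ezdo fyl jgg soike ihucm jgt dfvv kgyxg sqeix blk lnjp
Hunk 2: at line 8 remove [dfvv,kgyxg,sqeix] add [lnzr] -> 12 lines: swvlh cogg xzh ezdo fyl jgg soike ihucm jgt lnzr blk lnjp
Hunk 3: at line 3 remove [fyl,jgg,soike] add [jqc,ialhd,egaz] -> 12 lines: swvlh cogg xzh ezdo jqc ialhd egaz ihucm jgt lnzr blk lnjp
Hunk 4: at line 2 remove [ezdo,jqc,ialhd] add [ehnh] -> 10 lines: swvlh cogg xzh ehnh egaz ihucm jgt lnzr blk lnjp
Hunk 5: at line 2 remove [ehnh,egaz,ihucm] add [drg,bic,kqvw] -> 10 lines: swvlh cogg xzh drg bic kqvw jgt lnzr blk lnjp
Hunk 6: at line 4 remove [kqvw] add [dox,kvcz] -> 11 lines: swvlh cogg xzh drg bic dox kvcz jgt lnzr blk lnjp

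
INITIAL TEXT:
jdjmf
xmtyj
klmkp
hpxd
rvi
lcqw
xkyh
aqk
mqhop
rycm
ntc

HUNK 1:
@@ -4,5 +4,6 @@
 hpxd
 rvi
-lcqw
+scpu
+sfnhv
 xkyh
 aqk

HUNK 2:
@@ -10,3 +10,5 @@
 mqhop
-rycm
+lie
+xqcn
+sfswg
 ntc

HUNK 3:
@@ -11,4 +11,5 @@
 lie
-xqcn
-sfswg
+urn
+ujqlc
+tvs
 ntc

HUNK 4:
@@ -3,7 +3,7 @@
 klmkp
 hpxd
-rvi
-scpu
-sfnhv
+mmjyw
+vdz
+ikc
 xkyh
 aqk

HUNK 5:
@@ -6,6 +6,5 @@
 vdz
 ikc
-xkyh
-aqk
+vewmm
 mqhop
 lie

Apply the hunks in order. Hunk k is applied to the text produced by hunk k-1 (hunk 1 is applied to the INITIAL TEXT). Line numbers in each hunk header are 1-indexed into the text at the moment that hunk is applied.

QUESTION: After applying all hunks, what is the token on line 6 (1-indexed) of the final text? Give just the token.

Hunk 1: at line 4 remove [lcqw] add [scpu,sfnhv] -> 12 lines: jdjmf xmtyj klmkp hpxd rvi scpu sfnhv xkyh aqk mqhop rycm ntc
Hunk 2: at line 10 remove [rycm] add [lie,xqcn,sfswg] -> 14 lines: jdjmf xmtyj klmkp hpxd rvi scpu sfnhv xkyh aqk mqhop lie xqcn sfswg ntc
Hunk 3: at line 11 remove [xqcn,sfswg] add [urn,ujqlc,tvs] -> 15 lines: jdjmf xmtyj klmkp hpxd rvi scpu sfnhv xkyh aqk mqhop lie urn ujqlc tvs ntc
Hunk 4: at line 3 remove [rvi,scpu,sfnhv] add [mmjyw,vdz,ikc] -> 15 lines: jdjmf xmtyj klmkp hpxd mmjyw vdz ikc xkyh aqk mqhop lie urn ujqlc tvs ntc
Hunk 5: at line 6 remove [xkyh,aqk] add [vewmm] -> 14 lines: jdjmf xmtyj klmkp hpxd mmjyw vdz ikc vewmm mqhop lie urn ujqlc tvs ntc
Final line 6: vdz

Answer: vdz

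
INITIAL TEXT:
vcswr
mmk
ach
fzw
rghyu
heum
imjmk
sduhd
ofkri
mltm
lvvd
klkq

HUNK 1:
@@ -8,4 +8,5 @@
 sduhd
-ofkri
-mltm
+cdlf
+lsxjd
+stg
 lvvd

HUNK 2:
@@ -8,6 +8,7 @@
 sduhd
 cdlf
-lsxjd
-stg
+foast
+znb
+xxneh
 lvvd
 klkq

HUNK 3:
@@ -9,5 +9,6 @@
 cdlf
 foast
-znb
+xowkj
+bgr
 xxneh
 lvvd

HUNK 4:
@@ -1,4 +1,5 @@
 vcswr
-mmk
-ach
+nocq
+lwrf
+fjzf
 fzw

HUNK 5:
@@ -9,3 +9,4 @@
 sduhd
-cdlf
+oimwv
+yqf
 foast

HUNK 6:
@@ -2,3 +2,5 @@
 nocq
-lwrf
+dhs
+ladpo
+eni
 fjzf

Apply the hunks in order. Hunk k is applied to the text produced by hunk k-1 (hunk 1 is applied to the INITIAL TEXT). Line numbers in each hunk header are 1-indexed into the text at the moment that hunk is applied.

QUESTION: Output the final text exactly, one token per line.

Hunk 1: at line 8 remove [ofkri,mltm] add [cdlf,lsxjd,stg] -> 13 lines: vcswr mmk ach fzw rghyu heum imjmk sduhd cdlf lsxjd stg lvvd klkq
Hunk 2: at line 8 remove [lsxjd,stg] add [foast,znb,xxneh] -> 14 lines: vcswr mmk ach fzw rghyu heum imjmk sduhd cdlf foast znb xxneh lvvd klkq
Hunk 3: at line 9 remove [znb] add [xowkj,bgr] -> 15 lines: vcswr mmk ach fzw rghyu heum imjmk sduhd cdlf foast xowkj bgr xxneh lvvd klkq
Hunk 4: at line 1 remove [mmk,ach] add [nocq,lwrf,fjzf] -> 16 lines: vcswr nocq lwrf fjzf fzw rghyu heum imjmk sduhd cdlf foast xowkj bgr xxneh lvvd klkq
Hunk 5: at line 9 remove [cdlf] add [oimwv,yqf] -> 17 lines: vcswr nocq lwrf fjzf fzw rghyu heum imjmk sduhd oimwv yqf foast xowkj bgr xxneh lvvd klkq
Hunk 6: at line 2 remove [lwrf] add [dhs,ladpo,eni] -> 19 lines: vcswr nocq dhs ladpo eni fjzf fzw rghyu heum imjmk sduhd oimwv yqf foast xowkj bgr xxneh lvvd klkq

Answer: vcswr
nocq
dhs
ladpo
eni
fjzf
fzw
rghyu
heum
imjmk
sduhd
oimwv
yqf
foast
xowkj
bgr
xxneh
lvvd
klkq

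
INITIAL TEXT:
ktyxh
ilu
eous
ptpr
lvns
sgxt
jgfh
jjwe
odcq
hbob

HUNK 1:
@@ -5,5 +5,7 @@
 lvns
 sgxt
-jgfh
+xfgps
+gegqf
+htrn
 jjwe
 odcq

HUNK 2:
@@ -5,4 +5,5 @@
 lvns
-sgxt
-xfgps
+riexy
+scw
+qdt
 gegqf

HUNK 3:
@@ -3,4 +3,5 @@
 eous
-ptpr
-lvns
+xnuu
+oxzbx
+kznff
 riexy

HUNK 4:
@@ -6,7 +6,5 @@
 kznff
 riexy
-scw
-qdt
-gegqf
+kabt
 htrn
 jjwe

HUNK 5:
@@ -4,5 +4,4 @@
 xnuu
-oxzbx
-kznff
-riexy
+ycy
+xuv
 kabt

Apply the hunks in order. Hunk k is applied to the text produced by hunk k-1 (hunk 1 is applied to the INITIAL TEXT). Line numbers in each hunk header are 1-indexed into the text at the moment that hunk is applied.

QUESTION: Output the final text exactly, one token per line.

Hunk 1: at line 5 remove [jgfh] add [xfgps,gegqf,htrn] -> 12 lines: ktyxh ilu eous ptpr lvns sgxt xfgps gegqf htrn jjwe odcq hbob
Hunk 2: at line 5 remove [sgxt,xfgps] add [riexy,scw,qdt] -> 13 lines: ktyxh ilu eous ptpr lvns riexy scw qdt gegqf htrn jjwe odcq hbob
Hunk 3: at line 3 remove [ptpr,lvns] add [xnuu,oxzbx,kznff] -> 14 lines: ktyxh ilu eous xnuu oxzbx kznff riexy scw qdt gegqf htrn jjwe odcq hbob
Hunk 4: at line 6 remove [scw,qdt,gegqf] add [kabt] -> 12 lines: ktyxh ilu eous xnuu oxzbx kznff riexy kabt htrn jjwe odcq hbob
Hunk 5: at line 4 remove [oxzbx,kznff,riexy] add [ycy,xuv] -> 11 lines: ktyxh ilu eous xnuu ycy xuv kabt htrn jjwe odcq hbob

Answer: ktyxh
ilu
eous
xnuu
ycy
xuv
kabt
htrn
jjwe
odcq
hbob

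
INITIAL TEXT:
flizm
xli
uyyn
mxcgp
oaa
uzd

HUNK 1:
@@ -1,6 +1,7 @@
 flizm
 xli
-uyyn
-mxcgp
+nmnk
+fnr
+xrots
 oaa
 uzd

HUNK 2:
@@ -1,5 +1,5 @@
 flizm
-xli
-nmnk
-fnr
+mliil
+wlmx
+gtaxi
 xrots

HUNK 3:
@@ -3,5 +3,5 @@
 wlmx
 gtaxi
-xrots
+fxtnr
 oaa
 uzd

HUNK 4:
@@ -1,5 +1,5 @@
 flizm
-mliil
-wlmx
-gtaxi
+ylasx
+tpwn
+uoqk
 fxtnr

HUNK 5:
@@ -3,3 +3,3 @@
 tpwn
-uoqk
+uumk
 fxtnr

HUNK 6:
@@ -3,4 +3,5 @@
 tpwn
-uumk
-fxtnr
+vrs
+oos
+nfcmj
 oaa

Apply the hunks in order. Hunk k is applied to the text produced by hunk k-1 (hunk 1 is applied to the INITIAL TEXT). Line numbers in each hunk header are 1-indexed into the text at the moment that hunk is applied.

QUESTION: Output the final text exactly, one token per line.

Hunk 1: at line 1 remove [uyyn,mxcgp] add [nmnk,fnr,xrots] -> 7 lines: flizm xli nmnk fnr xrots oaa uzd
Hunk 2: at line 1 remove [xli,nmnk,fnr] add [mliil,wlmx,gtaxi] -> 7 lines: flizm mliil wlmx gtaxi xrots oaa uzd
Hunk 3: at line 3 remove [xrots] add [fxtnr] -> 7 lines: flizm mliil wlmx gtaxi fxtnr oaa uzd
Hunk 4: at line 1 remove [mliil,wlmx,gtaxi] add [ylasx,tpwn,uoqk] -> 7 lines: flizm ylasx tpwn uoqk fxtnr oaa uzd
Hunk 5: at line 3 remove [uoqk] add [uumk] -> 7 lines: flizm ylasx tpwn uumk fxtnr oaa uzd
Hunk 6: at line 3 remove [uumk,fxtnr] add [vrs,oos,nfcmj] -> 8 lines: flizm ylasx tpwn vrs oos nfcmj oaa uzd

Answer: flizm
ylasx
tpwn
vrs
oos
nfcmj
oaa
uzd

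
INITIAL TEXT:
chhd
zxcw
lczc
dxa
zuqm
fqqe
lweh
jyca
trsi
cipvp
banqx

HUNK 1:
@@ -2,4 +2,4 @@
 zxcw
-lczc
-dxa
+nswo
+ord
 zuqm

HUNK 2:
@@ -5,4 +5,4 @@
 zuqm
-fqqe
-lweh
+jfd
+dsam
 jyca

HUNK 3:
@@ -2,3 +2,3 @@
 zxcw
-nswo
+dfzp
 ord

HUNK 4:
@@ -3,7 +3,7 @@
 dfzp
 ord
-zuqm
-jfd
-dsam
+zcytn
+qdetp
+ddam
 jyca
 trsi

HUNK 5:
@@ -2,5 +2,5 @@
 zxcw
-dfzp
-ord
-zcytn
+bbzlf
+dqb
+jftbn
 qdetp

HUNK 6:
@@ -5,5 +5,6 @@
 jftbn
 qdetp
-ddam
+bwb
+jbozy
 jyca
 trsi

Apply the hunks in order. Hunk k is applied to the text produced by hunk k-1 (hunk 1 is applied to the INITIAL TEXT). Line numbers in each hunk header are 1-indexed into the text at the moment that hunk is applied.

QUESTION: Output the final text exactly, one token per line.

Answer: chhd
zxcw
bbzlf
dqb
jftbn
qdetp
bwb
jbozy
jyca
trsi
cipvp
banqx

Derivation:
Hunk 1: at line 2 remove [lczc,dxa] add [nswo,ord] -> 11 lines: chhd zxcw nswo ord zuqm fqqe lweh jyca trsi cipvp banqx
Hunk 2: at line 5 remove [fqqe,lweh] add [jfd,dsam] -> 11 lines: chhd zxcw nswo ord zuqm jfd dsam jyca trsi cipvp banqx
Hunk 3: at line 2 remove [nswo] add [dfzp] -> 11 lines: chhd zxcw dfzp ord zuqm jfd dsam jyca trsi cipvp banqx
Hunk 4: at line 3 remove [zuqm,jfd,dsam] add [zcytn,qdetp,ddam] -> 11 lines: chhd zxcw dfzp ord zcytn qdetp ddam jyca trsi cipvp banqx
Hunk 5: at line 2 remove [dfzp,ord,zcytn] add [bbzlf,dqb,jftbn] -> 11 lines: chhd zxcw bbzlf dqb jftbn qdetp ddam jyca trsi cipvp banqx
Hunk 6: at line 5 remove [ddam] add [bwb,jbozy] -> 12 lines: chhd zxcw bbzlf dqb jftbn qdetp bwb jbozy jyca trsi cipvp banqx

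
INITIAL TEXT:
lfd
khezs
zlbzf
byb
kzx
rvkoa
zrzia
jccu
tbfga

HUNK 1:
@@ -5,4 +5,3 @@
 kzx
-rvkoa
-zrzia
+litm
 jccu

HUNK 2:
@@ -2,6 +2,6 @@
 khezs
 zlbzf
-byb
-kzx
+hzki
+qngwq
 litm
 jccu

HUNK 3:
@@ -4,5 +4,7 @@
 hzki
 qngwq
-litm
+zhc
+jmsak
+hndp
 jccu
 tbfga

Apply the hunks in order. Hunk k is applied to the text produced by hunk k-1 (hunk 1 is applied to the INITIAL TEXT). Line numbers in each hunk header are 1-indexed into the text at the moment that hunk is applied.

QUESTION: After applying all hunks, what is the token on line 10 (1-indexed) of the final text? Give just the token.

Hunk 1: at line 5 remove [rvkoa,zrzia] add [litm] -> 8 lines: lfd khezs zlbzf byb kzx litm jccu tbfga
Hunk 2: at line 2 remove [byb,kzx] add [hzki,qngwq] -> 8 lines: lfd khezs zlbzf hzki qngwq litm jccu tbfga
Hunk 3: at line 4 remove [litm] add [zhc,jmsak,hndp] -> 10 lines: lfd khezs zlbzf hzki qngwq zhc jmsak hndp jccu tbfga
Final line 10: tbfga

Answer: tbfga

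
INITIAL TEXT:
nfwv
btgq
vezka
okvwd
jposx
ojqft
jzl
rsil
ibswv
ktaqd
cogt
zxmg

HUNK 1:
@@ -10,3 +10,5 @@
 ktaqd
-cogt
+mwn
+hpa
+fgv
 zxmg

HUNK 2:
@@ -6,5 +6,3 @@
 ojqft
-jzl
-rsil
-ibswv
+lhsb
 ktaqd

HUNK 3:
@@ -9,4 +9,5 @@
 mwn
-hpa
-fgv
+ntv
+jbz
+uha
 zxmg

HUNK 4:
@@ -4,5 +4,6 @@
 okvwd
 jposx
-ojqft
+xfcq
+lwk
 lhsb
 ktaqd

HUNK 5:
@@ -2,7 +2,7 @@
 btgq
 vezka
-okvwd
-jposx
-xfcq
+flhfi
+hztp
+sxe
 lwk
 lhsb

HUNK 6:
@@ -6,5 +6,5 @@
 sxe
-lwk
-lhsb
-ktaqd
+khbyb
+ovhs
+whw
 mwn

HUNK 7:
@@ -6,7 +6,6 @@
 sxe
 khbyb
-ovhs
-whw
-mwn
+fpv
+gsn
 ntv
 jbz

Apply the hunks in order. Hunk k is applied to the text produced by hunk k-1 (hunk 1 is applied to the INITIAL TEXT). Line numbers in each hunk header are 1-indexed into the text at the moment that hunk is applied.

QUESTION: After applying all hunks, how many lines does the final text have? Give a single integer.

Answer: 13

Derivation:
Hunk 1: at line 10 remove [cogt] add [mwn,hpa,fgv] -> 14 lines: nfwv btgq vezka okvwd jposx ojqft jzl rsil ibswv ktaqd mwn hpa fgv zxmg
Hunk 2: at line 6 remove [jzl,rsil,ibswv] add [lhsb] -> 12 lines: nfwv btgq vezka okvwd jposx ojqft lhsb ktaqd mwn hpa fgv zxmg
Hunk 3: at line 9 remove [hpa,fgv] add [ntv,jbz,uha] -> 13 lines: nfwv btgq vezka okvwd jposx ojqft lhsb ktaqd mwn ntv jbz uha zxmg
Hunk 4: at line 4 remove [ojqft] add [xfcq,lwk] -> 14 lines: nfwv btgq vezka okvwd jposx xfcq lwk lhsb ktaqd mwn ntv jbz uha zxmg
Hunk 5: at line 2 remove [okvwd,jposx,xfcq] add [flhfi,hztp,sxe] -> 14 lines: nfwv btgq vezka flhfi hztp sxe lwk lhsb ktaqd mwn ntv jbz uha zxmg
Hunk 6: at line 6 remove [lwk,lhsb,ktaqd] add [khbyb,ovhs,whw] -> 14 lines: nfwv btgq vezka flhfi hztp sxe khbyb ovhs whw mwn ntv jbz uha zxmg
Hunk 7: at line 6 remove [ovhs,whw,mwn] add [fpv,gsn] -> 13 lines: nfwv btgq vezka flhfi hztp sxe khbyb fpv gsn ntv jbz uha zxmg
Final line count: 13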